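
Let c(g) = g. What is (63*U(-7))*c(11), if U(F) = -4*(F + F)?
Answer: 38808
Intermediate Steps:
U(F) = -8*F
(63*U(-7))*c(11) = (63*(-8*(-7)))*11 = (63*56)*11 = 3528*11 = 38808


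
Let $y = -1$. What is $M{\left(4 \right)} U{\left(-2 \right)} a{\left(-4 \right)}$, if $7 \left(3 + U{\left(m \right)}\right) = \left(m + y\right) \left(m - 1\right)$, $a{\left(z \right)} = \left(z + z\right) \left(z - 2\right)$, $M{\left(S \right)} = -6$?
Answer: $\frac{3456}{7} \approx 493.71$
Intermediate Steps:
$a{\left(z \right)} = 2 z \left(-2 + z\right)$
$U{\left(m \right)} = -3 + \frac{\left(-1 + m\right)^{2}}{7}$ ($U{\left(m \right)} = -3 + \frac{\left(m - 1\right) \left(m - 1\right)}{7} = -3 + \frac{\left(-1 + m\right) \left(-1 + m\right)}{7} = -3 + \frac{\left(-1 + m\right)^{2}}{7}$)
$M{\left(4 \right)} U{\left(-2 \right)} a{\left(-4 \right)} = - 6 \left(- \frac{20}{7} - - \frac{4}{7} + \frac{\left(-2\right)^{2}}{7}\right) 2 \left(-4\right) \left(-2 - 4\right) = - 6 \left(- \frac{20}{7} + \frac{4}{7} + \frac{1}{7} \cdot 4\right) 2 \left(-4\right) \left(-6\right) = - 6 \left(- \frac{20}{7} + \frac{4}{7} + \frac{4}{7}\right) 48 = \left(-6\right) \left(- \frac{12}{7}\right) 48 = \frac{72}{7} \cdot 48 = \frac{3456}{7}$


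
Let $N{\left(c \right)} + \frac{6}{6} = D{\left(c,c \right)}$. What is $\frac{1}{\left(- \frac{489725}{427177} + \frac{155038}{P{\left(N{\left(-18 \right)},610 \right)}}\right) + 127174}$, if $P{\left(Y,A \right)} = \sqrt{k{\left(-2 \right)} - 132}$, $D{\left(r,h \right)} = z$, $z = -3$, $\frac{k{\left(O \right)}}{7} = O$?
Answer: $\frac{360979421923781}{46374100069648785135} + \frac{3014208778307 i \sqrt{146}}{46374100069648785135} \approx 7.7841 \cdot 10^{-6} + 7.8537 \cdot 10^{-7} i$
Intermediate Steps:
$k{\left(O \right)} = 7 O$
$D{\left(r,h \right)} = -3$
$N{\left(c \right)} = -4$ ($N{\left(c \right)} = -1 - 3 = -4$)
$P{\left(Y,A \right)} = i \sqrt{146}$ ($P{\left(Y,A \right)} = \sqrt{7 \left(-2\right) - 132} = \sqrt{-14 - 132} = \sqrt{-146} = i \sqrt{146}$)
$\frac{1}{\left(- \frac{489725}{427177} + \frac{155038}{P{\left(N{\left(-18 \right)},610 \right)}}\right) + 127174} = \frac{1}{\left(- \frac{489725}{427177} + \frac{155038}{i \sqrt{146}}\right) + 127174} = \frac{1}{\left(\left(-489725\right) \frac{1}{427177} + 155038 \left(- \frac{i \sqrt{146}}{146}\right)\right) + 127174} = \frac{1}{\left(- \frac{25775}{22483} - \frac{77519 i \sqrt{146}}{73}\right) + 127174} = \frac{1}{\frac{2859227267}{22483} - \frac{77519 i \sqrt{146}}{73}}$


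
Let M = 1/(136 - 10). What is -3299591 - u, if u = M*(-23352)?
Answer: -9898217/3 ≈ -3.2994e+6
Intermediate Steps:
M = 1/126 ≈ 0.0079365
u = -556/3 (u = (1/126)*(-23352) = -556/3 ≈ -185.33)
-3299591 - u = -3299591 - 1*(-556/3) = -3299591 + 556/3 = -9898217/3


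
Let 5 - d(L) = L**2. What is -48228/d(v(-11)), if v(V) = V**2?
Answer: 12057/3659 ≈ 3.2952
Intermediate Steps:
d(L) = 5 - L**2
-48228/d(v(-11)) = -48228/(5 - ((-11)**2)**2) = -48228/(5 - 1*121**2) = -48228/(5 - 1*14641) = -48228/(5 - 14641) = -48228/(-14636) = -48228*(-1/14636) = 12057/3659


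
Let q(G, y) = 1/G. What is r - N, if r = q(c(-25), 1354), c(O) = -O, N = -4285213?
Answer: 107130326/25 ≈ 4.2852e+6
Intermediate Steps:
r = 1/25 (r = 1/(-1*(-25)) = 1/25 ≈ 0.040000)
r - N = 1/25 - 1*(-4285213) = 1/25 + 4285213 = 107130326/25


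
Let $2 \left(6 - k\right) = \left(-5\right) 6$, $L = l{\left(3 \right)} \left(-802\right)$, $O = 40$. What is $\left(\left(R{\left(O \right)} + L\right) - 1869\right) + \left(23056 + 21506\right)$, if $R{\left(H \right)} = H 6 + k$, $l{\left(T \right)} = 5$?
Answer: $38944$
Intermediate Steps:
$L = -4010$ ($L = 5 \left(-802\right) = -4010$)
$k = 21$ ($k = 6 - \frac{\left(-5\right) 6}{2} = 6 - -15 = 6 + 15 = 21$)
$R{\left(H \right)} = 21 + 6 H$ ($R{\left(H \right)} = H 6 + 21 = 6 H + 21 = 21 + 6 H$)
$\left(\left(R{\left(O \right)} + L\right) - 1869\right) + \left(23056 + 21506\right) = \left(\left(\left(21 + 6 \cdot 40\right) - 4010\right) - 1869\right) + \left(23056 + 21506\right) = \left(\left(\left(21 + 240\right) - 4010\right) - 1869\right) + 44562 = \left(\left(261 - 4010\right) - 1869\right) + 44562 = \left(-3749 - 1869\right) + 44562 = -5618 + 44562 = 38944$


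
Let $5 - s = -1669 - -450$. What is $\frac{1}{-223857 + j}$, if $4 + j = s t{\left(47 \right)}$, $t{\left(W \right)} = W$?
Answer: $- \frac{1}{166333} \approx -6.012 \cdot 10^{-6}$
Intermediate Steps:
$s = 1224$ ($s = 5 - \left(-1669 - -450\right) = 5 - \left(-1669 + 450\right) = 5 - -1219 = 5 + 1219 = 1224$)
$j = 57524$ ($j = -4 + 1224 \cdot 47 = -4 + 57528 = 57524$)
$\frac{1}{-223857 + j} = \frac{1}{-223857 + 57524} = \frac{1}{-166333} = - \frac{1}{166333}$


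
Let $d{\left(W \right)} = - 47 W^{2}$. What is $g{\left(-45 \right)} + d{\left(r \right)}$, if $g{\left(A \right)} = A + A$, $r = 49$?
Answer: $-112937$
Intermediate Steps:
$g{\left(A \right)} = 2 A$
$g{\left(-45 \right)} + d{\left(r \right)} = 2 \left(-45\right) - 47 \cdot 49^{2} = -90 - 112847 = -112937$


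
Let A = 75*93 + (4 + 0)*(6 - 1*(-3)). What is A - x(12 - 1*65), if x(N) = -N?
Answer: 6958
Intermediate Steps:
A = 7011 (A = 6975 + 4*(6 + 3) = 6975 + 4*9 = 6975 + 36 = 7011)
A - x(12 - 1*65) = 7011 - (-1)*(12 - 1*65) = 7011 - (-1)*(12 - 65) = 7011 - (-1)*(-53) = 7011 - 1*53 = 7011 - 53 = 6958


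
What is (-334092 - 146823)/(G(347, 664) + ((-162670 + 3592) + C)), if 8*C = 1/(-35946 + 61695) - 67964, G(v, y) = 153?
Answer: 19812928536/6897456727 ≈ 2.8725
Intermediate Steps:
C = -1750005035/205992 (C = (1/(-35946 + 61695) - 67964)/8 = (1/25749 - 67964)/8 = (1/8)*(-1750005035/25749) = -1750005035/205992 ≈ -8495.5)
(-334092 - 146823)/(G(347, 664) + ((-162670 + 3592) + C)) = (-334092 - 146823)/(153 + ((-162670 + 3592) - 1750005035/205992)) = -480915/(153 + (-159078 - 1750005035/205992)) = -480915/(153 - 34518800411/205992) = -480915/(-34487283635/205992) = -480915*(-205992/34487283635) = 19812928536/6897456727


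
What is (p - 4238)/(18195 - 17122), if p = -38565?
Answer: -42803/1073 ≈ -39.891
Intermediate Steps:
(p - 4238)/(18195 - 17122) = (-38565 - 4238)/(18195 - 17122) = -42803/1073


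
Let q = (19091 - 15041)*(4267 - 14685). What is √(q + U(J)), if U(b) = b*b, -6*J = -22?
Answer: I*√379735979/3 ≈ 6495.6*I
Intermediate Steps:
J = 11/3 (J = -⅙*(-22) = 11/3 ≈ 3.6667)
U(b) = b²
q = -42192900 (q = 4050*(-10418) = -42192900)
√(q + U(J)) = √(-42192900 + (11/3)²) = √(-42192900 + 121/9) = √(-379735979/9) = I*√379735979/3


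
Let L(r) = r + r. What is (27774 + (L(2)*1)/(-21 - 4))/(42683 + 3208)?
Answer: 694346/1147275 ≈ 0.60521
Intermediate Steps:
L(r) = 2*r
(27774 + (L(2)*1)/(-21 - 4))/(42683 + 3208) = (27774 + ((2*2)*1)/(-21 - 4))/(42683 + 3208) = (27774 + (4*1)/(-25))/45891 = (27774 + 4*(-1/25))*(1/45891) = (27774 - 4/25)*(1/45891) = (694346/25)*(1/45891) = 694346/1147275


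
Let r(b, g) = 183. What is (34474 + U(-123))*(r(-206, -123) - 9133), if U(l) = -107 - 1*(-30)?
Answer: -307853150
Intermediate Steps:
U(l) = -77 (U(l) = -107 + 30 = -77)
(34474 + U(-123))*(r(-206, -123) - 9133) = (34474 - 77)*(183 - 9133) = 34397*(-8950) = -307853150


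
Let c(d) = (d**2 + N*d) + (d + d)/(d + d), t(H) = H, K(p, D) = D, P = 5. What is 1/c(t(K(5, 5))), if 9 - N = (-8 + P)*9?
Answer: 1/206 ≈ 0.0048544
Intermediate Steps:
N = 36 (N = 9 - (-8 + 5)*9 = 9 - (-3)*9 = 9 - 1*(-27) = 9 + 27 = 36)
c(d) = 1 + d**2 + 36*d (c(d) = (d**2 + 36*d) + (d + d)/(d + d) = (d**2 + 36*d) + (2*d)/((2*d)) = (d**2 + 36*d) + (2*d)*(1/(2*d)) = (d**2 + 36*d) + 1 = 1 + d**2 + 36*d)
1/c(t(K(5, 5))) = 1/(1 + 5**2 + 36*5) = 1/(1 + 25 + 180) = 1/206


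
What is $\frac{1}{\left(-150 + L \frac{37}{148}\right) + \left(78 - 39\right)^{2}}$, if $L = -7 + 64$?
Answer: $\frac{4}{5541} \approx 0.00072189$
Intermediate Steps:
$L = 57$
$\frac{1}{\left(-150 + L \frac{37}{148}\right) + \left(78 - 39\right)^{2}} = \frac{1}{\left(-150 + 57 \cdot \frac{37}{148}\right) + \left(78 - 39\right)^{2}} = \frac{1}{\left(-150 + 57 \cdot 37 \cdot \frac{1}{148}\right) + 39^{2}} = \frac{1}{\left(-150 + 57 \cdot \frac{1}{4}\right) + 1521} = \frac{1}{\left(-150 + \frac{57}{4}\right) + 1521} = \frac{1}{- \frac{543}{4} + 1521} = \frac{1}{\frac{5541}{4}} = \frac{4}{5541}$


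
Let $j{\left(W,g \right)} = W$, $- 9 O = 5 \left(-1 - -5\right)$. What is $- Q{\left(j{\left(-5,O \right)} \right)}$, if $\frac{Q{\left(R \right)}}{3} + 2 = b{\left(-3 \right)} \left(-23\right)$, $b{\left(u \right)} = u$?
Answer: $-201$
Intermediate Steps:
$O = - \frac{20}{9}$ ($O = - \frac{5 \left(-1 - -5\right)}{9} = - \frac{5 \left(-1 + 5\right)}{9} = - \frac{5 \cdot 4}{9} = \left(- \frac{1}{9}\right) 20 = - \frac{20}{9} \approx -2.2222$)
$Q{\left(R \right)} = 201$ ($Q{\left(R \right)} = -6 + 3 \left(\left(-3\right) \left(-23\right)\right) = -6 + 3 \cdot 69 = -6 + 207 = 201$)
$- Q{\left(j{\left(-5,O \right)} \right)} = \left(-1\right) 201 = -201$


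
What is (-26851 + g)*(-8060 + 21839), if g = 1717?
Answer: -346321386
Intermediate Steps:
(-26851 + g)*(-8060 + 21839) = (-26851 + 1717)*(-8060 + 21839) = -25134*13779 = -346321386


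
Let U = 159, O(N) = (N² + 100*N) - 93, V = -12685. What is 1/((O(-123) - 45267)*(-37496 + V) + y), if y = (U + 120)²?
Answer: 1/2134325952 ≈ 4.6853e-10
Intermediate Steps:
O(N) = -93 + N² + 100*N
y = 77841 (y = (159 + 120)² = 279² = 77841)
1/((O(-123) - 45267)*(-37496 + V) + y) = 1/(((-93 + (-123)² + 100*(-123)) - 45267)*(-37496 - 12685) + 77841) = 1/(((-93 + 15129 - 12300) - 45267)*(-50181) + 77841) = 1/((2736 - 45267)*(-50181) + 77841) = 1/(-42531*(-50181) + 77841) = 1/(2134248111 + 77841) = 1/2134325952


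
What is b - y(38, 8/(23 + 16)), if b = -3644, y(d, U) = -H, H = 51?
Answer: -3593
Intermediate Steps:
y(d, U) = -51 (y(d, U) = -1*51 = -51)
b - y(38, 8/(23 + 16)) = -3644 - 1*(-51) = -3644 + 51 = -3593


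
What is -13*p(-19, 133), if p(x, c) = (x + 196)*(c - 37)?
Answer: -220896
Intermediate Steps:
p(x, c) = (-37 + c)*(196 + x) (p(x, c) = (196 + x)*(-37 + c) = (-37 + c)*(196 + x))
-13*p(-19, 133) = -13*(-7252 - 37*(-19) + 196*133 + 133*(-19)) = -13*(-7252 + 703 + 26068 - 2527) = -13*16992 = -220896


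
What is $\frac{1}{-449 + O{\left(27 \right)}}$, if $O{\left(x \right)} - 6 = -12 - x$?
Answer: $- \frac{1}{482} \approx -0.0020747$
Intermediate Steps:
$O{\left(x \right)} = -6 - x$ ($O{\left(x \right)} = 6 - \left(12 + x\right) = -6 - x$)
$\frac{1}{-449 + O{\left(27 \right)}} = \frac{1}{-449 - 33} = \frac{1}{-482} = - \frac{1}{482}$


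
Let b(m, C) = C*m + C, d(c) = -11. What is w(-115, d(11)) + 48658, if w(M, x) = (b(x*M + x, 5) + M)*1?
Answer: 54818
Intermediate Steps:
b(m, C) = C + C*m
w(M, x) = 5 + M + 5*x + 5*M*x (w(M, x) = (5*(1 + (x*M + x)) + M)*1 = (5*(1 + (M*x + x)) + M)*1 = (5*(1 + (x + M*x)) + M)*1 = (5*(1 + x + M*x) + M)*1 = ((5 + 5*x + 5*M*x) + M)*1 = (5 + M + 5*x + 5*M*x)*1 = 5 + M + 5*x + 5*M*x)
w(-115, d(11)) + 48658 = (5 - 115 + 5*(-11)*(1 - 115)) + 48658 = (5 - 115 + 5*(-11)*(-114)) + 48658 = (5 - 115 + 6270) + 48658 = 6160 + 48658 = 54818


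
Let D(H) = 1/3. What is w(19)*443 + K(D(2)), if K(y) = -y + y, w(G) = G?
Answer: 8417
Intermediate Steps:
D(H) = ⅓
K(y) = 0
w(19)*443 + K(D(2)) = 19*443 + 0 = 8417 + 0 = 8417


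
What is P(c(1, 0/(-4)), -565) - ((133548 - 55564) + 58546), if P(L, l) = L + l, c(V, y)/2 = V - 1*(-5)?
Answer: -137083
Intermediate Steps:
c(V, y) = 10 + 2*V (c(V, y) = 2*(V - 1*(-5)) = 2*(V + 5) = 2*(5 + V) = 10 + 2*V)
P(c(1, 0/(-4)), -565) - ((133548 - 55564) + 58546) = ((10 + 2*1) - 565) - ((133548 - 55564) + 58546) = ((10 + 2) - 565) - (77984 + 58546) = (12 - 565) - 1*136530 = -553 - 136530 = -137083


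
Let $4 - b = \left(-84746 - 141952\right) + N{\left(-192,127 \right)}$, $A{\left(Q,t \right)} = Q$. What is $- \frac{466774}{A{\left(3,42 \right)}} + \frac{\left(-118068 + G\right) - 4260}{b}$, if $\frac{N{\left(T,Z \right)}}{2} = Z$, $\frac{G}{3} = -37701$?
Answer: $- \frac{105700745045}{679344} \approx -1.5559 \cdot 10^{5}$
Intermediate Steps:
$G = -113103$ ($G = 3 \left(-37701\right) = -113103$)
$N{\left(T,Z \right)} = 2 Z$
$b = 226448$ ($b = 4 - \left(\left(-84746 - 141952\right) + 2 \cdot 127\right) = 4 - \left(-226698 + 254\right) = 4 - -226444 = 4 + 226444 = 226448$)
$- \frac{466774}{A{\left(3,42 \right)}} + \frac{\left(-118068 + G\right) - 4260}{b} = - \frac{466774}{3} + \frac{\left(-118068 - 113103\right) - 4260}{226448} = \left(-466774\right) \frac{1}{3} + \left(-231171 - 4260\right) \frac{1}{226448} = - \frac{466774}{3} - \frac{235431}{226448} = - \frac{105700745045}{679344}$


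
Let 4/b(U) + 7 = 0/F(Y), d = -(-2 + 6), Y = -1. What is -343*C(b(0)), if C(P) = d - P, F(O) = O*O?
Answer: 1176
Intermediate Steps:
F(O) = O²
d = -4 (d = -1*4 = -4)
b(U) = -4/7 (b(U) = 4/(-7 + 0/((-1)²)) = 4/(-7 + 0/1) = 4/(-7 + 0*1) = 4/(-7 + 0) = 4/(-7) = 4*(-⅐) = -4/7)
C(P) = -4 - P
-343*C(b(0)) = -343*(-4 - 1*(-4/7)) = -343*(-4 + 4/7) = -343*(-24/7) = 1176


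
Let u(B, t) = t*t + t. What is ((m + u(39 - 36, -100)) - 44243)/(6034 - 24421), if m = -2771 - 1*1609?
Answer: 38723/18387 ≈ 2.1060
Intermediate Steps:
u(B, t) = t + t² (u(B, t) = t² + t = t + t²)
m = -4380 (m = -2771 - 1609 = -4380)
((m + u(39 - 36, -100)) - 44243)/(6034 - 24421) = ((-4380 - 100*(1 - 100)) - 44243)/(6034 - 24421) = ((-4380 - 100*(-99)) - 44243)/(-18387) = ((-4380 + 9900) - 44243)*(-1/18387) = (5520 - 44243)*(-1/18387) = -38723*(-1/18387) = 38723/18387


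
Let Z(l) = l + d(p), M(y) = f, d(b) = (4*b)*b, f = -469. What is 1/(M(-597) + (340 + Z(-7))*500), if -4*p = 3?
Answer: 1/167156 ≈ 5.9824e-6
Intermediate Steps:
p = -¾ (p = -¼*3 = -¾ ≈ -0.75000)
d(b) = 4*b²
M(y) = -469
Z(l) = 9/4 + l (Z(l) = l + 4*(-¾)² = l + 4*(9/16) = l + 9/4 = 9/4 + l)
1/(M(-597) + (340 + Z(-7))*500) = 1/(-469 + (340 + (9/4 - 7))*500) = 1/(-469 + (340 - 19/4)*500) = 1/(-469 + (1341/4)*500) = 1/(-469 + 167625) = 1/167156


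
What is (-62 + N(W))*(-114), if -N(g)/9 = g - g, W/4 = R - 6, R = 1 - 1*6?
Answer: 7068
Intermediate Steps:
R = -5 (R = 1 - 6 = -5)
W = -44 (W = 4*(-5 - 6) = 4*(-11) = -44)
N(g) = 0 (N(g) = -9*(g - g) = -9*0 = 0)
(-62 + N(W))*(-114) = (-62 + 0)*(-114) = -62*(-114) = 7068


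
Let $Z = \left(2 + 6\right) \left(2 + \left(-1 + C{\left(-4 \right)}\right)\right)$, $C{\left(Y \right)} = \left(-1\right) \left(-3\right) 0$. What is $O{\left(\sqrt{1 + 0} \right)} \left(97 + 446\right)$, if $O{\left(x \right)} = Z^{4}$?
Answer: $2224128$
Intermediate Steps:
$C{\left(Y \right)} = 0$ ($C{\left(Y \right)} = 3 \cdot 0 = 0$)
$Z = 8$ ($Z = \left(2 + 6\right) \left(2 + \left(-1 + 0\right)\right) = 8 \left(2 - 1\right) = 8 \cdot 1 = 8$)
$O{\left(x \right)} = 4096$ ($O{\left(x \right)} = 8^{4} = 4096$)
$O{\left(\sqrt{1 + 0} \right)} \left(97 + 446\right) = 4096 \left(97 + 446\right) = 4096 \cdot 543 = 2224128$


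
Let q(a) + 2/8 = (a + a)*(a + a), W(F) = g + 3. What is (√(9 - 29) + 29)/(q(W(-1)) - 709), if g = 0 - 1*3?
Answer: -116/2837 - 8*I*√5/2837 ≈ -0.040888 - 0.0063054*I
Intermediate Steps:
g = -3 (g = 0 - 3 = -3)
W(F) = 0 (W(F) = -3 + 3 = 0)
q(a) = -¼ + 4*a² (q(a) = -¼ + (a + a)*(a + a) = -¼ + (2*a)*(2*a) = -¼ + 4*a²)
(√(9 - 29) + 29)/(q(W(-1)) - 709) = (√(9 - 29) + 29)/((-¼ + 4*0²) - 709) = (√(-20) + 29)/((-¼ + 4*0) - 709) = (2*I*√5 + 29)/((-¼ + 0) - 709) = (29 + 2*I*√5)/(-¼ - 709) = (29 + 2*I*√5)/(-2837/4) = (29 + 2*I*√5)*(-4/2837) = -116/2837 - 8*I*√5/2837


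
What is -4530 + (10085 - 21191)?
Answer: -15636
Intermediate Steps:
-4530 + (10085 - 21191) = -4530 - 11106 = -15636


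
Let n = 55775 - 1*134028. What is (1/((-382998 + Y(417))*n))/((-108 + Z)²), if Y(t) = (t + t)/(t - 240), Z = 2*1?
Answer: 59/19868080065395632 ≈ 2.9696e-15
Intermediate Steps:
Z = 2
Y(t) = 2*t/(-240 + t) (Y(t) = (2*t)/(-240 + t) = 2*t/(-240 + t))
n = -78253 (n = 55775 - 134028 = -78253)
(1/((-382998 + Y(417))*n))/((-108 + Z)²) = (1/(-382998 + 2*417/(-240 + 417)*(-78253)))/((-108 + 2)²) = (-1/78253/(-382998 + 2*417/177))/((-106)²) = (-1/78253/(-382998 + 2*417*(1/177)))/11236 = (-1/78253/(-382998 + 278/59))*(1/11236) = (-1/78253/(-22596604/59))*(1/11236) = -59/22596604*(-1/78253)*(1/11236) = (59/1768252052812)*(1/11236) = 59/19868080065395632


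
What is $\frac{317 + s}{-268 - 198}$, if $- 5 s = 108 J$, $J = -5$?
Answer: $- \frac{425}{466} \approx -0.91202$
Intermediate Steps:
$s = 108$ ($s = - \frac{108 \left(-5\right)}{5} = \left(- \frac{1}{5}\right) \left(-540\right) = 108$)
$\frac{317 + s}{-268 - 198} = \frac{317 + 108}{-268 - 198} = \frac{425}{-466} = 425 \left(- \frac{1}{466}\right) = - \frac{425}{466}$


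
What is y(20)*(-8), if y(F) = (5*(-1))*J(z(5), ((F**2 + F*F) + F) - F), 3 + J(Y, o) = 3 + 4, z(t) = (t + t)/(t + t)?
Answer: 160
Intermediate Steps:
z(t) = 1 (z(t) = (2*t)/((2*t)) = (2*t)*(1/(2*t)) = 1)
J(Y, o) = 4 (J(Y, o) = -3 + (3 + 4) = -3 + 7 = 4)
y(F) = -20 (y(F) = (5*(-1))*4 = -5*4 = -20)
y(20)*(-8) = -20*(-8) = 160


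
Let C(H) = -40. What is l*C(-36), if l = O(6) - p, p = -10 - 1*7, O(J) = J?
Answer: -920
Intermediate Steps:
p = -17 (p = -10 - 7 = -17)
l = 23 (l = 6 - 1*(-17) = 6 + 17 = 23)
l*C(-36) = 23*(-40) = -920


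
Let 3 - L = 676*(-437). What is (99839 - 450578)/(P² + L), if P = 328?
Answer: -116913/134333 ≈ -0.87032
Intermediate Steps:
L = 295415 (L = 3 - 676*(-437) = 3 - 1*(-295412) = 3 + 295412 = 295415)
(99839 - 450578)/(P² + L) = (99839 - 450578)/(328² + 295415) = -350739/(107584 + 295415) = -350739/402999 = -350739*1/402999 = -116913/134333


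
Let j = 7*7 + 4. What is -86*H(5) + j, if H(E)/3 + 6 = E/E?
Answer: 1343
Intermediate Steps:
H(E) = -15 (H(E) = -18 + 3*(E/E) = -18 + 3*1 = -18 + 3 = -15)
j = 53 (j = 49 + 4 = 53)
-86*H(5) + j = -86*(-15) + 53 = 1290 + 53 = 1343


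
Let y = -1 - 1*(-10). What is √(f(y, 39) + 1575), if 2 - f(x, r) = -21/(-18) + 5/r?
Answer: √9586590/78 ≈ 39.695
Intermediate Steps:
y = 9 (y = -1 + 10 = 9)
f(x, r) = ⅚ - 5/r (f(x, r) = 2 - (-21/(-18) + 5/r) = 2 - (-21*(-1/18) + 5/r) = 2 - (7/6 + 5/r) = 2 + (-7/6 - 5/r) = ⅚ - 5/r)
√(f(y, 39) + 1575) = √((⅚ - 5/39) + 1575) = √(55/78 + 1575) = √(122905/78) = √9586590/78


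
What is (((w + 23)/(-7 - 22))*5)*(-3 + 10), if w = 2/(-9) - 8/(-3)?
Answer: -8015/261 ≈ -30.709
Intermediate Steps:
w = 22/9 (w = 2*(-1/9) - 8*(-1/3) = -2/9 + 8/3 = 22/9 ≈ 2.4444)
(((w + 23)/(-7 - 22))*5)*(-3 + 10) = (((22/9 + 23)/(-7 - 22))*5)*(-3 + 10) = (((229/9)/(-29))*5)*7 = (((229/9)*(-1/29))*5)*7 = -229/261*5*7 = -1145/261*7 = -8015/261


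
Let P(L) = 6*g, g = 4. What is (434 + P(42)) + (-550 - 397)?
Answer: -489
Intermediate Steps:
P(L) = 24 (P(L) = 6*4 = 24)
(434 + P(42)) + (-550 - 397) = (434 + 24) + (-550 - 397) = 458 - 947 = -489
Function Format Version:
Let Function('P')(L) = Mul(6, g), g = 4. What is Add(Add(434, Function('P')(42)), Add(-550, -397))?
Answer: -489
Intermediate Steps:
Function('P')(L) = 24 (Function('P')(L) = Mul(6, 4) = 24)
Add(Add(434, Function('P')(42)), Add(-550, -397)) = Add(Add(434, 24), Add(-550, -397)) = Add(458, -947) = -489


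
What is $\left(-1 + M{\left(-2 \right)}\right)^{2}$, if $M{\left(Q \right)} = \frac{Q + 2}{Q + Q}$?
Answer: $1$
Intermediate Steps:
$M{\left(Q \right)} = \frac{2 + Q}{2 Q}$
$\left(-1 + M{\left(-2 \right)}\right)^{2} = \left(-1 + \frac{2 - 2}{2 \left(-2\right)}\right)^{2} = \left(-1 + \frac{1}{2} \left(- \frac{1}{2}\right) 0\right)^{2} = \left(-1 + 0\right)^{2} = \left(-1\right)^{2} = 1$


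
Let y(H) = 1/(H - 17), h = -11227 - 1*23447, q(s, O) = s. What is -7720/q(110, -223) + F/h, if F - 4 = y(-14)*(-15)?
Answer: -829819697/11823834 ≈ -70.182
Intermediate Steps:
h = -34674 (h = -11227 - 23447 = -34674)
y(H) = 1/(-17 + H)
F = 139/31 (F = 4 - 15/(-17 - 14) = 4 - 15/(-31) = 4 - 1/31*(-15) = 4 + 15/31 = 139/31 ≈ 4.4839)
-7720/q(110, -223) + F/h = -7720/110 + (139/31)/(-34674) = -7720*1/110 + (139/31)*(-1/34674) = -772/11 - 139/1074894 = -829819697/11823834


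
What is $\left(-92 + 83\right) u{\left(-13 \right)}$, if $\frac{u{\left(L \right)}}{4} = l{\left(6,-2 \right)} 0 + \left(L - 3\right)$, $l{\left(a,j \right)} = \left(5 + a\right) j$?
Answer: $576$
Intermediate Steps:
$l{\left(a,j \right)} = j \left(5 + a\right)$
$u{\left(L \right)} = -12 + 4 L$ ($u{\left(L \right)} = 4 \left(- 2 \left(5 + 6\right) 0 + \left(L - 3\right)\right) = 4 \left(\left(-2\right) 11 \cdot 0 + \left(-3 + L\right)\right) = 4 \left(\left(-22\right) 0 + \left(-3 + L\right)\right) = 4 \left(0 + \left(-3 + L\right)\right) = 4 \left(-3 + L\right) = -12 + 4 L$)
$\left(-92 + 83\right) u{\left(-13 \right)} = \left(-92 + 83\right) \left(-12 + 4 \left(-13\right)\right) = - 9 \left(-12 - 52\right) = \left(-9\right) \left(-64\right) = 576$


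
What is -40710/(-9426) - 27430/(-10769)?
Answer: 116160195/16918099 ≈ 6.8660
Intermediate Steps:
-40710/(-9426) - 27430/(-10769) = -40710*(-1/9426) - 27430*(-1/10769) = 6785/1571 + 27430/10769 = 116160195/16918099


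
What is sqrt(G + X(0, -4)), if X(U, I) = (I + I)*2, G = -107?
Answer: I*sqrt(123) ≈ 11.091*I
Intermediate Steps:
X(U, I) = 4*I (X(U, I) = (2*I)*2 = 4*I)
sqrt(G + X(0, -4)) = sqrt(-107 + 4*(-4)) = sqrt(-107 - 16) = sqrt(-123) = I*sqrt(123)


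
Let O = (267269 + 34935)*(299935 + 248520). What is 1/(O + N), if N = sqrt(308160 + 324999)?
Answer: 165745294820/27471502754968718199241 - 3*sqrt(70351)/27471502754968718199241 ≈ 6.0334e-12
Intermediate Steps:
N = 3*sqrt(70351) (N = sqrt(633159) = 3*sqrt(70351) ≈ 795.71)
O = 165745294820 (O = 302204*548455 = 165745294820)
1/(O + N) = 1/(165745294820 + 3*sqrt(70351))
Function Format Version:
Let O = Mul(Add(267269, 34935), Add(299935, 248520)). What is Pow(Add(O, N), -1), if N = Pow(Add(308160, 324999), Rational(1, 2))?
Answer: Add(Rational(165745294820, 27471502754968718199241), Mul(Rational(-3, 27471502754968718199241), Pow(70351, Rational(1, 2)))) ≈ 6.0334e-12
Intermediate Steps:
N = Mul(3, Pow(70351, Rational(1, 2))) (N = Pow(633159, Rational(1, 2)) = Mul(3, Pow(70351, Rational(1, 2))) ≈ 795.71)
O = 165745294820 (O = Mul(302204, 548455) = 165745294820)
Pow(Add(O, N), -1) = Pow(Add(165745294820, Mul(3, Pow(70351, Rational(1, 2)))), -1)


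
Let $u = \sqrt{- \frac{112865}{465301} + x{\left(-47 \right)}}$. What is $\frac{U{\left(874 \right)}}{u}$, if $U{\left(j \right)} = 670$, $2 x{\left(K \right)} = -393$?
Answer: $- \frac{670 i \sqrt{1008183496934}}{14083771} \approx - 47.767 i$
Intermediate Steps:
$x{\left(K \right)} = - \frac{393}{2}$ ($x{\left(K \right)} = \frac{1}{2} \left(-393\right) = - \frac{393}{2}$)
$u = \frac{13 i \sqrt{1008183496934}}{930602}$ ($u = \sqrt{- \frac{112865}{465301} - \frac{393}{2}} = \sqrt{- \frac{183089023}{930602}} = \frac{13 i \sqrt{1008183496934}}{930602} \approx 14.026 i$)
$\frac{U{\left(874 \right)}}{u} = \frac{670}{\frac{13}{930602} i \sqrt{1008183496934}} = 670 \left(- \frac{i \sqrt{1008183496934}}{14083771}\right) = - \frac{670 i \sqrt{1008183496934}}{14083771}$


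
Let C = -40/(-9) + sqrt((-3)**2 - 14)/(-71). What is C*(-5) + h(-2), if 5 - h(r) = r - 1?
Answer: -128/9 + 5*I*sqrt(5)/71 ≈ -14.222 + 0.15747*I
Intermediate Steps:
h(r) = 6 - r (h(r) = 5 - (r - 1) = 5 - (-1 + r) = 5 + (1 - r) = 6 - r)
C = 40/9 - I*sqrt(5)/71 (C = -40*(-1/9) + sqrt(9 - 14)*(-1/71) = 40/9 + sqrt(-5)*(-1/71) = 40/9 + (I*sqrt(5))*(-1/71) = 40/9 - I*sqrt(5)/71 ≈ 4.4444 - 0.031494*I)
C*(-5) + h(-2) = (40/9 - I*sqrt(5)/71)*(-5) + (6 - 1*(-2)) = (-200/9 + 5*I*sqrt(5)/71) + (6 + 2) = (-200/9 + 5*I*sqrt(5)/71) + 8 = -128/9 + 5*I*sqrt(5)/71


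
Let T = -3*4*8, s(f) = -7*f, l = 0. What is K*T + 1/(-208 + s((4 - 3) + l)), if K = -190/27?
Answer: 1307191/1935 ≈ 675.55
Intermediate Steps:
T = -96 (T = -12*8 = -96)
K = -190/27 (K = -190*1/27 = -190/27 ≈ -7.0370)
K*T + 1/(-208 + s((4 - 3) + l)) = -190/27*(-96) + 1/(-208 - 7*((4 - 3) + 0)) = 6080/9 + 1/(-208 - 7*(1 + 0)) = 6080/9 + 1/(-208 - 7*1) = 6080/9 + 1/(-208 - 7) = 6080/9 + 1/(-215) = 6080/9 - 1/215 = 1307191/1935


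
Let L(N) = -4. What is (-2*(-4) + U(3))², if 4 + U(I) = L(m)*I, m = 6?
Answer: 64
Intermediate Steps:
U(I) = -4 - 4*I
(-2*(-4) + U(3))² = (-2*(-4) + (-4 - 4*3))² = (8 + (-4 - 12))² = (8 - 16)² = (-8)² = 64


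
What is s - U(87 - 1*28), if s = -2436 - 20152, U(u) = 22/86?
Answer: -971295/43 ≈ -22588.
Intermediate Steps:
U(u) = 11/43 (U(u) = 22*(1/86) = 11/43)
s = -22588
s - U(87 - 1*28) = -22588 - 1*11/43 = -22588 - 11/43 = -971295/43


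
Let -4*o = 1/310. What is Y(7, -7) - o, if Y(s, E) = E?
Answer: -8679/1240 ≈ -6.9992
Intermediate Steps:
o = -1/1240 (o = -¼/310 = -¼*1/310 = -1/1240 ≈ -0.00080645)
Y(7, -7) - o = -7 - 1*(-1/1240) = -7 + 1/1240 = -8679/1240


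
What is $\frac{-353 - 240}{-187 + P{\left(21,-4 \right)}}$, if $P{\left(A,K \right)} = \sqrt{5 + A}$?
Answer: $\frac{110891}{34943} + \frac{593 \sqrt{26}}{34943} \approx 3.26$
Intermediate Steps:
$\frac{-353 - 240}{-187 + P{\left(21,-4 \right)}} = \frac{-353 - 240}{-187 + \sqrt{5 + 21}} = - \frac{593}{-187 + \sqrt{26}}$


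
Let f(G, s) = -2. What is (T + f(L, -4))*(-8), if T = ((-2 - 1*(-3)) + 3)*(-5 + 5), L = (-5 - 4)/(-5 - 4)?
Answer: 16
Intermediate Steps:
L = 1 (L = -9/(-9) = -9*(-⅑) = 1)
T = 0 (T = ((-2 + 3) + 3)*0 = (1 + 3)*0 = 4*0 = 0)
(T + f(L, -4))*(-8) = (0 - 2)*(-8) = -2*(-8) = 16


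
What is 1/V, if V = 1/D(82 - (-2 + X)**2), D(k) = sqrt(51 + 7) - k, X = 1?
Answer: -81 + sqrt(58) ≈ -73.384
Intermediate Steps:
D(k) = sqrt(58) - k
V = 1/(-81 + sqrt(58)) (V = 1/(sqrt(58) - (82 - (-2 + 1)**2)) = 1/(sqrt(58) - (82 - 1*(-1)**2)) = 1/(sqrt(58) - (82 - 1*1)) = 1/(sqrt(58) - (82 - 1)) = 1/(sqrt(58) - 1*81) = 1/(sqrt(58) - 81) = 1/(-81 + sqrt(58)) ≈ -0.013627)
1/V = 1/(-81/6503 - sqrt(58)/6503)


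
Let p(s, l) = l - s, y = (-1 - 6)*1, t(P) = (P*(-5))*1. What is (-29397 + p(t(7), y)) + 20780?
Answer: -8589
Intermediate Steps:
t(P) = -5*P (t(P) = -5*P*1 = -5*P)
y = -7 (y = -7*1 = -7)
(-29397 + p(t(7), y)) + 20780 = (-29397 + (-7 - (-5)*7)) + 20780 = (-29397 + (-7 - 1*(-35))) + 20780 = (-29397 + (-7 + 35)) + 20780 = (-29397 + 28) + 20780 = -29369 + 20780 = -8589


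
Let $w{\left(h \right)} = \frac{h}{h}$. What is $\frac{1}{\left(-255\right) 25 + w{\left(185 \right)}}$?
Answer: $- \frac{1}{6374} \approx -0.00015689$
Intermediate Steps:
$w{\left(h \right)} = 1$
$\frac{1}{\left(-255\right) 25 + w{\left(185 \right)}} = \frac{1}{\left(-255\right) 25 + 1} = \frac{1}{-6375 + 1} = \frac{1}{-6374} = - \frac{1}{6374}$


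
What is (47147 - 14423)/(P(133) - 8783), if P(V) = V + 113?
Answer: -32724/8537 ≈ -3.8332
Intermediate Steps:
P(V) = 113 + V
(47147 - 14423)/(P(133) - 8783) = (47147 - 14423)/((113 + 133) - 8783) = 32724/(246 - 8783) = 32724/(-8537) = 32724*(-1/8537) = -32724/8537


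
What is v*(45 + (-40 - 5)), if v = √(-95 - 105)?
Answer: 0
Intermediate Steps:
v = 10*I*√2 (v = √(-200) = 10*I*√2 ≈ 14.142*I)
v*(45 + (-40 - 5)) = (10*I*√2)*(45 + (-40 - 5)) = (10*I*√2)*(45 - 45) = (10*I*√2)*0 = 0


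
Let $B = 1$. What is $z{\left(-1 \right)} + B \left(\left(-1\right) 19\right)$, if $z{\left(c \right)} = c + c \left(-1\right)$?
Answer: $-19$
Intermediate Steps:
$z{\left(c \right)} = 0$ ($z{\left(c \right)} = c - c = 0$)
$z{\left(-1 \right)} + B \left(\left(-1\right) 19\right) = 0 + 1 \left(\left(-1\right) 19\right) = 0 + 1 \left(-19\right) = 0 - 19 = -19$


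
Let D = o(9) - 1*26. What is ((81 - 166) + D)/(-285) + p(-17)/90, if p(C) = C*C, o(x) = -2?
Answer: 6169/1710 ≈ 3.6076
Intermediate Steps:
p(C) = C²
D = -28 (D = -2 - 1*26 = -2 - 26 = -28)
((81 - 166) + D)/(-285) + p(-17)/90 = ((81 - 166) - 28)/(-285) + (-17)²/90 = (-85 - 28)*(-1/285) + 289*(1/90) = -113*(-1/285) + 289/90 = 113/285 + 289/90 = 6169/1710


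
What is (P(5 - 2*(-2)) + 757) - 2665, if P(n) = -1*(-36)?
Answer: -1872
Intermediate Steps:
P(n) = 36
(P(5 - 2*(-2)) + 757) - 2665 = (36 + 757) - 2665 = 793 - 2665 = -1872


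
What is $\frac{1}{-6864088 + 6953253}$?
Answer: $\frac{1}{89165} \approx 1.1215 \cdot 10^{-5}$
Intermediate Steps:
$\frac{1}{-6864088 + 6953253} = \frac{1}{89165}$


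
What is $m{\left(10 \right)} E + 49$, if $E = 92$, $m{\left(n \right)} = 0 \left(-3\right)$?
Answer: $49$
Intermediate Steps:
$m{\left(n \right)} = 0$
$m{\left(10 \right)} E + 49 = 0 \cdot 92 + 49 = 0 + 49 = 49$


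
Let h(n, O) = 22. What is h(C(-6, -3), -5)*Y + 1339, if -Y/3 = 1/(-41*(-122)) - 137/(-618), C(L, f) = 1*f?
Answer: 341158011/257603 ≈ 1324.4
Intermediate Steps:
C(L, f) = f
Y = -171473/257603 (Y = -3*(1/(-41*(-122)) - 137/(-618)) = -3*(-1/41*(-1/122) - 137*(-1/618)) = -3*(1/5002 + 137/618) = -3*171473/772809 = -171473/257603 ≈ -0.66565)
h(C(-6, -3), -5)*Y + 1339 = 22*(-171473/257603) + 1339 = -3772406/257603 + 1339 = 341158011/257603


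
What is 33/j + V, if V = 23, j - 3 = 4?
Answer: 194/7 ≈ 27.714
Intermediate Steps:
j = 7 (j = 3 + 4 = 7)
33/j + V = 33/7 + 23 = 194/7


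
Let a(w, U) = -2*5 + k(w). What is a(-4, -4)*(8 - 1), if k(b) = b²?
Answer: 42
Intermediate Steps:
a(w, U) = -10 + w² (a(w, U) = -2*5 + w² = -10 + w²)
a(-4, -4)*(8 - 1) = (-10 + (-4)²)*(8 - 1) = (-10 + 16)*7 = 6*7 = 42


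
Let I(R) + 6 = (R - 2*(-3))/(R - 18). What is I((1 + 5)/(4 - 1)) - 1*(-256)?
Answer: 499/2 ≈ 249.50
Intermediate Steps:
I(R) = -6 + (6 + R)/(-18 + R) (I(R) = -6 + (R - 2*(-3))/(R - 18) = -6 + (R + 6)/(-18 + R) = -6 + (6 + R)/(-18 + R))
I((1 + 5)/(4 - 1)) - 1*(-256) = (114 - 5*(1 + 5)/(4 - 1))/(-18 + (1 + 5)/(4 - 1)) - 1*(-256) = (114 - 30/3)/(-18 + 6/3) + 256 = (114 - 30/3)/(-18 + 6*(⅓)) + 256 = (114 - 5*2)/(-18 + 2) + 256 = (114 - 10)/(-16) + 256 = -1/16*104 + 256 = -13/2 + 256 = 499/2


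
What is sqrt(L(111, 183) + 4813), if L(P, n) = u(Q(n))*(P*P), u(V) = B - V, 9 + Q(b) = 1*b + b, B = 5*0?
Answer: 2*I*sqrt(1098446) ≈ 2096.1*I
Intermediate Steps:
B = 0
Q(b) = -9 + 2*b (Q(b) = -9 + (1*b + b) = -9 + (b + b) = -9 + 2*b)
u(V) = -V (u(V) = 0 - V = -V)
L(P, n) = P**2*(9 - 2*n) (L(P, n) = (-(-9 + 2*n))*(P*P) = (9 - 2*n)*P**2 = P**2*(9 - 2*n))
sqrt(L(111, 183) + 4813) = sqrt(111**2*(9 - 2*183) + 4813) = sqrt(12321*(9 - 366) + 4813) = sqrt(12321*(-357) + 4813) = sqrt(-4398597 + 4813) = sqrt(-4393784) = 2*I*sqrt(1098446)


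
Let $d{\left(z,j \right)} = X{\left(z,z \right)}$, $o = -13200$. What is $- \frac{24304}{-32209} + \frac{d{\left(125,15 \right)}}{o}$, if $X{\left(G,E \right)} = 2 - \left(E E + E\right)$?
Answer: $\frac{6677743}{3428700} \approx 1.9476$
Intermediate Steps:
$X{\left(G,E \right)} = 2 - E - E^{2}$ ($X{\left(G,E \right)} = 2 - \left(E^{2} + E\right) = 2 - \left(E + E^{2}\right) = 2 - E - E^{2}$)
$d{\left(z,j \right)} = 2 - z - z^{2}$
$- \frac{24304}{-32209} + \frac{d{\left(125,15 \right)}}{o} = - \frac{24304}{-32209} + \frac{2 - 125 - 125^{2}}{-13200} = \left(-24304\right) \left(- \frac{1}{32209}\right) + \left(2 - 125 - 15625\right) \left(- \frac{1}{13200}\right) = \frac{784}{1039} + \left(2 - 125 - 15625\right) \left(- \frac{1}{13200}\right) = \frac{784}{1039} - - \frac{3937}{3300} = \frac{784}{1039} + \frac{3937}{3300} = \frac{6677743}{3428700}$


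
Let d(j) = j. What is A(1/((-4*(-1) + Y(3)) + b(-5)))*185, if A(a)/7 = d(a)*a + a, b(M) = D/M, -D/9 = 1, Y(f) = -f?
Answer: 17575/28 ≈ 627.68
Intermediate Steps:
D = -9 (D = -9*1 = -9)
b(M) = -9/M
A(a) = 7*a + 7*a² (A(a) = 7*(a*a + a) = 7*(a² + a) = 7*(a + a²) = 7*a + 7*a²)
A(1/((-4*(-1) + Y(3)) + b(-5)))*185 = (7*(1 + 1/((-4*(-1) - 1*3) - 9/(-5)))/((-4*(-1) - 1*3) - 9/(-5)))*185 = (7*(1 + 1/((4 - 3) - 9*(-⅕)))/((4 - 3) - 9*(-⅕)))*185 = (7*(1 + 1/(1 + 9/5))/(1 + 9/5))*185 = (7*(1 + 1/(14/5))/(14/5))*185 = (7*(5/14)*(1 + 5/14))*185 = (7*(5/14)*(19/14))*185 = (95/28)*185 = 17575/28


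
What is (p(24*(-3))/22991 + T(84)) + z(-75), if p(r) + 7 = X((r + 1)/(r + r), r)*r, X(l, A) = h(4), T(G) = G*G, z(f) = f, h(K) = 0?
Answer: 160500164/22991 ≈ 6981.0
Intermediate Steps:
T(G) = G²
X(l, A) = 0
p(r) = -7 (p(r) = -7 + 0*r = -7 + 0 = -7)
(p(24*(-3))/22991 + T(84)) + z(-75) = (-7/22991 + 84²) - 75 = (-7*1/22991 + 7056) - 75 = (-7/22991 + 7056) - 75 = 162224489/22991 - 75 = 160500164/22991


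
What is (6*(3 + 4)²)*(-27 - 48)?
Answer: -22050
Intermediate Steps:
(6*(3 + 4)²)*(-27 - 48) = (6*7²)*(-75) = (6*49)*(-75) = 294*(-75) = -22050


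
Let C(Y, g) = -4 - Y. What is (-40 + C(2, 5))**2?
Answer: 2116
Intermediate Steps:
(-40 + C(2, 5))**2 = (-40 + (-4 - 1*2))**2 = (-40 + (-4 - 2))**2 = (-40 - 6)**2 = (-46)**2 = 2116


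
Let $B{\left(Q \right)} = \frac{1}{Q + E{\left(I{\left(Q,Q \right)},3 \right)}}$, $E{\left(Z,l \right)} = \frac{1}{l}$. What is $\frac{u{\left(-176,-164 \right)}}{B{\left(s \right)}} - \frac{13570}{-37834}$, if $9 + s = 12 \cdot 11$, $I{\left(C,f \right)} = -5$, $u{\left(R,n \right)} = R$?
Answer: $- \frac{1231854685}{56751} \approx -21706.0$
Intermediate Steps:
$s = 123$ ($s = -9 + 12 \cdot 11 = -9 + 132 = 123$)
$B{\left(Q \right)} = \frac{1}{\frac{1}{3} + Q}$ ($B{\left(Q \right)} = \frac{1}{Q + \frac{1}{3}} = \frac{1}{\frac{1}{3} + Q}$)
$\frac{u{\left(-176,-164 \right)}}{B{\left(s \right)}} - \frac{13570}{-37834} = - \frac{176}{3 \frac{1}{1 + 3 \cdot 123}} - \frac{13570}{-37834} = - \frac{176}{3 \frac{1}{1 + 369}} - - \frac{6785}{18917} = - \frac{176}{3 \cdot \frac{1}{370}} + \frac{6785}{18917} = - \frac{176}{\frac{3}{370}} + \frac{6785}{18917} = \left(-176\right) \frac{370}{3} + \frac{6785}{18917} = - \frac{65120}{3} + \frac{6785}{18917} = - \frac{1231854685}{56751}$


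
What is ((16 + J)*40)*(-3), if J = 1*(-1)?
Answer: -1800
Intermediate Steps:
J = -1
((16 + J)*40)*(-3) = ((16 - 1)*40)*(-3) = (15*40)*(-3) = 600*(-3) = -1800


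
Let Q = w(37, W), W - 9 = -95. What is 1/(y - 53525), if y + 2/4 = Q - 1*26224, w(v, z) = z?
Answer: -2/159671 ≈ -1.2526e-5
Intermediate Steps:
W = -86 (W = 9 - 95 = -86)
Q = -86
y = -52621/2 (y = -½ + (-86 - 1*26224) = -½ + (-86 - 26224) = -½ - 26310 = -52621/2 ≈ -26311.)
1/(y - 53525) = 1/(-52621/2 - 53525) = 1/(-159671/2) = -2/159671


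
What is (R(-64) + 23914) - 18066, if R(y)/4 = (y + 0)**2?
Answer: 22232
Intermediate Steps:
R(y) = 4*y**2 (R(y) = 4*(y + 0)**2 = 4*y**2)
(R(-64) + 23914) - 18066 = (4*(-64)**2 + 23914) - 18066 = (4*4096 + 23914) - 18066 = (16384 + 23914) - 18066 = 40298 - 18066 = 22232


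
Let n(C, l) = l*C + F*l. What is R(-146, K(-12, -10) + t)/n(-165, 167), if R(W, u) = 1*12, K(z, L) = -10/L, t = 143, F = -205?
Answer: -6/30895 ≈ -0.00019421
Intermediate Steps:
n(C, l) = -205*l + C*l (n(C, l) = l*C - 205*l = C*l - 205*l = -205*l + C*l)
R(W, u) = 12
R(-146, K(-12, -10) + t)/n(-165, 167) = 12/((167*(-205 - 165))) = 12/((167*(-370))) = 12/(-61790) = 12*(-1/61790) = -6/30895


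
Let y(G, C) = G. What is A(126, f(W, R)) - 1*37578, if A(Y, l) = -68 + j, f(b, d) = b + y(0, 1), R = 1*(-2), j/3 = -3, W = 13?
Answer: -37655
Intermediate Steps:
j = -9 (j = 3*(-3) = -9)
R = -2
f(b, d) = b (f(b, d) = b + 0 = b)
A(Y, l) = -77 (A(Y, l) = -68 - 9 = -77)
A(126, f(W, R)) - 1*37578 = -77 - 1*37578 = -77 - 37578 = -37655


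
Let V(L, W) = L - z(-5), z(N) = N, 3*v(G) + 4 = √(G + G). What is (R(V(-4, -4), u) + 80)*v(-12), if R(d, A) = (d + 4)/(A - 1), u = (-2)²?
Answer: -980/9 + 490*I*√6/9 ≈ -108.89 + 133.36*I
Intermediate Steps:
v(G) = -4/3 + √2*√G/3 (v(G) = -4/3 + √(G + G)/3 = -4/3 + √(2*G)/3 = -4/3 + (√2*√G)/3 = -4/3 + √2*√G/3)
V(L, W) = 5 + L (V(L, W) = L - 1*(-5) = L + 5 = 5 + L)
u = 4
R(d, A) = (4 + d)/(-1 + A)
(R(V(-4, -4), u) + 80)*v(-12) = ((4 + (5 - 4))/(-1 + 4) + 80)*(-4/3 + √2*√(-12)/3) = ((4 + 1)/3 + 80)*(-4/3 + √2*(2*I*√3)/3) = ((⅓)*5 + 80)*(-4/3 + 2*I*√6/3) = (5/3 + 80)*(-4/3 + 2*I*√6/3) = 245*(-4/3 + 2*I*√6/3)/3 = -980/9 + 490*I*√6/9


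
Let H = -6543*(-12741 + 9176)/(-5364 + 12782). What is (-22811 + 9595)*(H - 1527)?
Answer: -79286147472/3709 ≈ -2.1377e+7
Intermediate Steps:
H = 23325795/7418 (H = -6543/(7418/(-3565)) = -6543/(7418*(-1/3565)) = -6543/(-7418/3565) = -6543*(-3565/7418) = 23325795/7418 ≈ 3144.5)
(-22811 + 9595)*(H - 1527) = (-22811 + 9595)*(23325795/7418 - 1527) = -13216*11998509/7418 = -79286147472/3709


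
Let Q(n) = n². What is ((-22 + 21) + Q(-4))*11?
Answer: 165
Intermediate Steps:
((-22 + 21) + Q(-4))*11 = ((-22 + 21) + (-4)²)*11 = (-1 + 16)*11 = 15*11 = 165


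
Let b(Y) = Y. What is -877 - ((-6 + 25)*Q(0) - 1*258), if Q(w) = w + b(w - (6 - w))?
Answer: -505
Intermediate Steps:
Q(w) = -6 + 3*w (Q(w) = w + (w - (6 - w)) = w + (w + (-6 + w)) = w + (-6 + 2*w) = -6 + 3*w)
-877 - ((-6 + 25)*Q(0) - 1*258) = -877 - ((-6 + 25)*(-6 + 3*0) - 1*258) = -877 - (19*(-6 + 0) - 258) = -877 - (19*(-6) - 258) = -877 - (-114 - 258) = -877 - 1*(-372) = -877 + 372 = -505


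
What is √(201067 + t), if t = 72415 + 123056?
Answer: √396538 ≈ 629.71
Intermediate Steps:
t = 195471
√(201067 + t) = √(201067 + 195471) = √396538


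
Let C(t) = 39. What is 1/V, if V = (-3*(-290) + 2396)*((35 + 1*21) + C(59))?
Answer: 1/310270 ≈ 3.2230e-6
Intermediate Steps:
V = 310270 (V = (-3*(-290) + 2396)*((35 + 1*21) + 39) = (870 + 2396)*((35 + 21) + 39) = 3266*(56 + 39) = 3266*95 = 310270)
1/V = 1/310270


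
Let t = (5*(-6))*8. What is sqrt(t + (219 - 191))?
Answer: 2*I*sqrt(53) ≈ 14.56*I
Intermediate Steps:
t = -240 (t = -30*8 = -240)
sqrt(t + (219 - 191)) = sqrt(-240 + (219 - 191)) = sqrt(-240 + 28) = sqrt(-212) = 2*I*sqrt(53)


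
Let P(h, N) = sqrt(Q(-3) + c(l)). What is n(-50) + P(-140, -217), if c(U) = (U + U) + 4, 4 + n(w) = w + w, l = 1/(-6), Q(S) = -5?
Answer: -104 + 2*I*sqrt(3)/3 ≈ -104.0 + 1.1547*I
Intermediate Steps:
l = -1/6 (l = 1*(-1/6) = -1/6 ≈ -0.16667)
n(w) = -4 + 2*w (n(w) = -4 + (w + w) = -4 + 2*w)
c(U) = 4 + 2*U (c(U) = 2*U + 4 = 4 + 2*U)
P(h, N) = 2*I*sqrt(3)/3 (P(h, N) = sqrt(-5 + (4 + 2*(-1/6))) = sqrt(-5 + (4 - 1/3)) = sqrt(-5 + 11/3) = sqrt(-4/3) = 2*I*sqrt(3)/3)
n(-50) + P(-140, -217) = (-4 + 2*(-50)) + 2*I*sqrt(3)/3 = (-4 - 100) + 2*I*sqrt(3)/3 = -104 + 2*I*sqrt(3)/3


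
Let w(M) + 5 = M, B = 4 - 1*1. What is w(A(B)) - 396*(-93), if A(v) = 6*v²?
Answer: 36877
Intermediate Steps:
B = 3 (B = 4 - 1 = 3)
w(M) = -5 + M
w(A(B)) - 396*(-93) = (-5 + 6*3²) - 396*(-93) = (-5 + 6*9) + 36828 = (-5 + 54) + 36828 = 49 + 36828 = 36877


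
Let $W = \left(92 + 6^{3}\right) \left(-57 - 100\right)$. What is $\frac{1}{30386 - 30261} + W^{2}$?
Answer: $\frac{292287842001}{125} \approx 2.3383 \cdot 10^{9}$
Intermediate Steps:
$W = -48356$ ($W = \left(92 + 216\right) \left(-157\right) = 308 \left(-157\right) = -48356$)
$\frac{1}{30386 - 30261} + W^{2} = \frac{1}{30386 - 30261} + \left(-48356\right)^{2} = \frac{1}{125} + 2338302736 = \frac{292287842001}{125}$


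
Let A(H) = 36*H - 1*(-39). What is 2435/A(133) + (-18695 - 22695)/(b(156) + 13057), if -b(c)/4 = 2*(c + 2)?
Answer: -19008175/6324979 ≈ -3.0053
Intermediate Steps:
b(c) = -16 - 8*c (b(c) = -8*(c + 2) = -8*(2 + c) = -4*(4 + 2*c) = -16 - 8*c)
A(H) = 39 + 36*H (A(H) = 36*H + 39 = 39 + 36*H)
2435/A(133) + (-18695 - 22695)/(b(156) + 13057) = 2435/(39 + 36*133) + (-18695 - 22695)/((-16 - 8*156) + 13057) = 2435/(39 + 4788) - 41390/((-16 - 1248) + 13057) = 2435/4827 - 41390/(-1264 + 13057) = 2435*(1/4827) - 41390/11793 = 2435/4827 - 41390*1/11793 = 2435/4827 - 41390/11793 = -19008175/6324979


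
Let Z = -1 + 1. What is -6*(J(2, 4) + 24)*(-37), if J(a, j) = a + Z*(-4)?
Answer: 5772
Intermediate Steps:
Z = 0
J(a, j) = a (J(a, j) = a + 0*(-4) = a + 0 = a)
-6*(J(2, 4) + 24)*(-37) = -6*(2 + 24)*(-37) = -6*26*(-37) = -156*(-37) = 5772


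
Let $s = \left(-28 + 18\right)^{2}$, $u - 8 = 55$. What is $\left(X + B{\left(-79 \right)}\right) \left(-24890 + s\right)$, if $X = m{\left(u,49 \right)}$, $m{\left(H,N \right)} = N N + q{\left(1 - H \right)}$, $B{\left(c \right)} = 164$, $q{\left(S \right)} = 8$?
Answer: $-63784670$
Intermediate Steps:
$u = 63$ ($u = 8 + 55 = 63$)
$m{\left(H,N \right)} = 8 + N^{2}$ ($m{\left(H,N \right)} = N N + 8 = N^{2} + 8 = 8 + N^{2}$)
$s = 100$ ($s = \left(-10\right)^{2} = 100$)
$X = 2409$ ($X = 8 + 49^{2} = 8 + 2401 = 2409$)
$\left(X + B{\left(-79 \right)}\right) \left(-24890 + s\right) = \left(2409 + 164\right) \left(-24890 + 100\right) = 2573 \left(-24790\right) = -63784670$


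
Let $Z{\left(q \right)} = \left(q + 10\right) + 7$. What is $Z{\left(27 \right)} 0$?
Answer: $0$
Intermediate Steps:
$Z{\left(q \right)} = 17 + q$ ($Z{\left(q \right)} = \left(10 + q\right) + 7 = 17 + q$)
$Z{\left(27 \right)} 0 = \left(17 + 27\right) 0 = 44 \cdot 0 = 0$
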